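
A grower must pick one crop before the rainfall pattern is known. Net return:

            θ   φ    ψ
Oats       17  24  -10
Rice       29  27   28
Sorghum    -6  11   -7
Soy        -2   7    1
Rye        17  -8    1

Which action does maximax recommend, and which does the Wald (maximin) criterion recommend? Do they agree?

Row maxima: Oats=24, Rice=29, Sorghum=11, Soy=7, Rye=17
Best best-case = 29 → Rice.
Row minima: Oats=-10, Rice=27, Sorghum=-7, Soy=-2, Rye=-8
Best worst-case = 27 → Rice.

maximax → Rice; maximin → Rice (agree)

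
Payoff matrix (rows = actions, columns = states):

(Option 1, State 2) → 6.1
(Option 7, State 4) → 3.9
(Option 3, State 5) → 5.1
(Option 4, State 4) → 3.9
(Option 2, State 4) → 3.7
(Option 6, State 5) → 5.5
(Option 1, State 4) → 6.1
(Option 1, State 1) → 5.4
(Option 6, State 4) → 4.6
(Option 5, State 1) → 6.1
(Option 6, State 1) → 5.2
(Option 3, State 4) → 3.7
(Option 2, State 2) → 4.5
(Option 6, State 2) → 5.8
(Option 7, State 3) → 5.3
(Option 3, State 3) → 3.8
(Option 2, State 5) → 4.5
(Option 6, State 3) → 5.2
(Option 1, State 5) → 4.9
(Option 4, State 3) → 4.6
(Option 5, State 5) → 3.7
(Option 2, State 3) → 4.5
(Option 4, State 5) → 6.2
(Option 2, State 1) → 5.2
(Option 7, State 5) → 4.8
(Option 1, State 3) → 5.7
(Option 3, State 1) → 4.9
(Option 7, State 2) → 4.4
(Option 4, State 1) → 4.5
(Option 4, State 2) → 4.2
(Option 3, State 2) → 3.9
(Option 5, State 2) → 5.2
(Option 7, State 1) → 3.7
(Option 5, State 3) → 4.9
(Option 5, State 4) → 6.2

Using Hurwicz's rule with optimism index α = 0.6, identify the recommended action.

Option 1

Option 1: 0.6·6.1 + 0.4·4.9 = 5.62
Option 2: 0.6·5.2 + 0.4·3.7 = 4.6
Option 3: 0.6·5.1 + 0.4·3.7 = 4.54
Option 4: 0.6·6.2 + 0.4·3.9 = 5.28
Option 5: 0.6·6.2 + 0.4·3.7 = 5.2
Option 6: 0.6·5.8 + 0.4·4.6 = 5.32
Option 7: 0.6·5.3 + 0.4·3.7 = 4.66
Highest Hurwicz score = 5.62 → Option 1.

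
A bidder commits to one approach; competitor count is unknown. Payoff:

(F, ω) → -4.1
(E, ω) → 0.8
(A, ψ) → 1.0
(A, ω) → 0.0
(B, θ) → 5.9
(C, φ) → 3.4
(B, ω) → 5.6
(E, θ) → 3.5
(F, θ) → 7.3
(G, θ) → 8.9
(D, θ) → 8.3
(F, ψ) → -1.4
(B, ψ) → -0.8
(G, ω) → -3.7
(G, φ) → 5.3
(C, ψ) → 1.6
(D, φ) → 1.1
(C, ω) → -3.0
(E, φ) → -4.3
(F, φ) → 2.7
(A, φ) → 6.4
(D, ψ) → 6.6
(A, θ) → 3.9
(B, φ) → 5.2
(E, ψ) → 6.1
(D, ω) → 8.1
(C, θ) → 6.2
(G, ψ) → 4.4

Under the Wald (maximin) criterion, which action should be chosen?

D

Row minima: A=0.0, B=-0.8, C=-3.0, D=1.1, E=-4.3, F=-4.1, G=-3.7
Best worst-case = 1.1 → D.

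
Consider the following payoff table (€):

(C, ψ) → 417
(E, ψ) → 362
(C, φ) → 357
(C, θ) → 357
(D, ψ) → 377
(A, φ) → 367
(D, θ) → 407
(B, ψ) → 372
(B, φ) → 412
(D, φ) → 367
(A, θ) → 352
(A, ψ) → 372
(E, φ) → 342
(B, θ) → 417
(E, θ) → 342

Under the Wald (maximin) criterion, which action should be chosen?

Row minima: A=352, B=372, C=357, D=367, E=342
Best worst-case = 372 → B.

B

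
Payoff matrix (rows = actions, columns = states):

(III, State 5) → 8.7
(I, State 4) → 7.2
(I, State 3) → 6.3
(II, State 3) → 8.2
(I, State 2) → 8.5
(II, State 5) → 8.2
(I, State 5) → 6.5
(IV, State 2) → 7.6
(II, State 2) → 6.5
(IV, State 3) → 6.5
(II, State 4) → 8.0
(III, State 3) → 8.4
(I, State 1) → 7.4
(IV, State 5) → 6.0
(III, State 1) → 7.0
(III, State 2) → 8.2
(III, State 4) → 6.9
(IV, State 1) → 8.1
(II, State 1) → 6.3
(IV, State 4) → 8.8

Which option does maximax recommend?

IV

Row maxima: I=8.5, II=8.2, III=8.7, IV=8.8
Best best-case = 8.8 → IV.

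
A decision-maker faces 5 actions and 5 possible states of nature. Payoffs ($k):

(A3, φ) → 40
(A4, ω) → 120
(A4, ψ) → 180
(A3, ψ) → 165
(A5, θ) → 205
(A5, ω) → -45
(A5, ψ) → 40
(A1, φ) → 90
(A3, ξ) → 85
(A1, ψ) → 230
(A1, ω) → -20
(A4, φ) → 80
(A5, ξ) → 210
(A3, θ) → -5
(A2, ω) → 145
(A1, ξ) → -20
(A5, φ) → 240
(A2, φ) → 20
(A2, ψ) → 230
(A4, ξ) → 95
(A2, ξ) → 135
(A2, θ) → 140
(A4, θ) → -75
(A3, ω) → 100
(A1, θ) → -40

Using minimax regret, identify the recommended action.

Column bests: θ=205, φ=240, ψ=230, ω=145, ξ=210.
A1 regrets: 245, 150, 0, 165, 230 → max 245
A2 regrets: 65, 220, 0, 0, 75 → max 220
A3 regrets: 210, 200, 65, 45, 125 → max 210
A4 regrets: 280, 160, 50, 25, 115 → max 280
A5 regrets: 0, 0, 190, 190, 0 → max 190
Smallest max regret = 190 → A5.

A5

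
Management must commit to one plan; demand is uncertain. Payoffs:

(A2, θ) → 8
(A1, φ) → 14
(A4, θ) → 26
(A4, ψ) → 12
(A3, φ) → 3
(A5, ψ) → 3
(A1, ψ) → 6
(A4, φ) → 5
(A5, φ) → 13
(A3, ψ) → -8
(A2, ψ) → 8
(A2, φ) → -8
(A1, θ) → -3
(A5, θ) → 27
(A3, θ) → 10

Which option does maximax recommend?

A5

Row maxima: A1=14, A2=8, A3=10, A4=26, A5=27
Best best-case = 27 → A5.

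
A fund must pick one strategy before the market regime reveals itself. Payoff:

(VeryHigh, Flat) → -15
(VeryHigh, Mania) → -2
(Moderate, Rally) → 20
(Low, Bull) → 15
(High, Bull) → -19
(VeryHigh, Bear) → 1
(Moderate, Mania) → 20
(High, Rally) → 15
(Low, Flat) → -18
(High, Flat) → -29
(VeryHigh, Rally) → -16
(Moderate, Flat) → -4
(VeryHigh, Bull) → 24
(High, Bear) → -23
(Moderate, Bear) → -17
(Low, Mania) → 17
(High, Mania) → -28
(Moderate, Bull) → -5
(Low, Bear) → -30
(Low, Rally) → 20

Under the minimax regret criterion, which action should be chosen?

Column bests: Bear=1, Flat=-4, Bull=24, Rally=20, Mania=20.
Low regrets: 31, 14, 9, 0, 3 → max 31
Moderate regrets: 18, 0, 29, 0, 0 → max 29
High regrets: 24, 25, 43, 5, 48 → max 48
VeryHigh regrets: 0, 11, 0, 36, 22 → max 36
Smallest max regret = 29 → Moderate.

Moderate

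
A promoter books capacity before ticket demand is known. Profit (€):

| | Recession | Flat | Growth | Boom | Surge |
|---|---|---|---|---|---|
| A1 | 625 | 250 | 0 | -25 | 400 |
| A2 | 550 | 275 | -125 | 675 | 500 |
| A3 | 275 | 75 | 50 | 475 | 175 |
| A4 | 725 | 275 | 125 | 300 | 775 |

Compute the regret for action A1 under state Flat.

25

Best payoff under Flat is 275.
Regret = 275 − 250 = 25.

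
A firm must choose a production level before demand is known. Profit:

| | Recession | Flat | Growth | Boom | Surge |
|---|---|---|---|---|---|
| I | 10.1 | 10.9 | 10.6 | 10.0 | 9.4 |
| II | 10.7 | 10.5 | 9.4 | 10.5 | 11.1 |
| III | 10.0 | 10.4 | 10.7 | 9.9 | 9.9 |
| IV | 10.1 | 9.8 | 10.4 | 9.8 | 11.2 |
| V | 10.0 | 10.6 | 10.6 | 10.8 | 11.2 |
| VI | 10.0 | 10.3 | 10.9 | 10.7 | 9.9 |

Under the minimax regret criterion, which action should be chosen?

V

Column bests: Recession=10.7, Flat=10.9, Growth=10.9, Boom=10.8, Surge=11.2.
I regrets: 0.6, 0.0, 0.3, 0.8, 1.8 → max 1.8
II regrets: 0.0, 0.4, 1.5, 0.3, 0.1 → max 1.5
III regrets: 0.7, 0.5, 0.2, 0.9, 1.3 → max 1.3
IV regrets: 0.6, 1.1, 0.5, 1.0, 0.0 → max 1.1
V regrets: 0.7, 0.3, 0.3, 0.0, 0.0 → max 0.7
VI regrets: 0.7, 0.6, 0.0, 0.1, 1.3 → max 1.3
Smallest max regret = 0.7 → V.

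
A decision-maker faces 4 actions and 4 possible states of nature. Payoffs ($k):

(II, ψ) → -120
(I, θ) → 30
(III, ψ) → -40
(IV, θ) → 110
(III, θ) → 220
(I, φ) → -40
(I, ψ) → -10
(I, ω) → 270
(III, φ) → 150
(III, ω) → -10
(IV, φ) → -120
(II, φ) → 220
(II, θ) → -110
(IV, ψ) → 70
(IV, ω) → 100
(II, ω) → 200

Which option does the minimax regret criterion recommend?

Column bests: θ=220, φ=220, ψ=70, ω=270.
I regrets: 190, 260, 80, 0 → max 260
II regrets: 330, 0, 190, 70 → max 330
III regrets: 0, 70, 110, 280 → max 280
IV regrets: 110, 340, 0, 170 → max 340
Smallest max regret = 260 → I.

I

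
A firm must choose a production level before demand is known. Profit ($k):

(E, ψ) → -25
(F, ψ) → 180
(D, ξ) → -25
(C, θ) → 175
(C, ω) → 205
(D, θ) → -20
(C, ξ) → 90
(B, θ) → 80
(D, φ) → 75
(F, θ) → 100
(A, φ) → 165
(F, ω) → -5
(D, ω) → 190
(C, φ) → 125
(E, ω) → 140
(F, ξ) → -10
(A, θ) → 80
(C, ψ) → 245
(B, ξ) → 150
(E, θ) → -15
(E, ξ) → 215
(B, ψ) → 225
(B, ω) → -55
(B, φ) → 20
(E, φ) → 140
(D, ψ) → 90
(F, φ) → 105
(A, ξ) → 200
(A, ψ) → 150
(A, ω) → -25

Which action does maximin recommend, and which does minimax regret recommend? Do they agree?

Row minima: A=-25, B=-55, C=90, D=-25, E=-25, F=-10
Best worst-case = 90 → C.
Column bests: θ=175, φ=165, ψ=245, ω=205, ξ=215.
A regrets: 95, 0, 95, 230, 15 → max 230
B regrets: 95, 145, 20, 260, 65 → max 260
C regrets: 0, 40, 0, 0, 125 → max 125
D regrets: 195, 90, 155, 15, 240 → max 240
E regrets: 190, 25, 270, 65, 0 → max 270
F regrets: 75, 60, 65, 210, 225 → max 225
Smallest max regret = 125 → C.

maximin → C; minimax regret → C (agree)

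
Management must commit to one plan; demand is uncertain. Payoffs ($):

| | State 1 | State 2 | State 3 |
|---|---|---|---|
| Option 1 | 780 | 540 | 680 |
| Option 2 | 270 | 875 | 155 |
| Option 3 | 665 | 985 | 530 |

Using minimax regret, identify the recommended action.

Column bests: State 1=780, State 2=985, State 3=680.
Option 1 regrets: 0, 445, 0 → max 445
Option 2 regrets: 510, 110, 525 → max 525
Option 3 regrets: 115, 0, 150 → max 150
Smallest max regret = 150 → Option 3.

Option 3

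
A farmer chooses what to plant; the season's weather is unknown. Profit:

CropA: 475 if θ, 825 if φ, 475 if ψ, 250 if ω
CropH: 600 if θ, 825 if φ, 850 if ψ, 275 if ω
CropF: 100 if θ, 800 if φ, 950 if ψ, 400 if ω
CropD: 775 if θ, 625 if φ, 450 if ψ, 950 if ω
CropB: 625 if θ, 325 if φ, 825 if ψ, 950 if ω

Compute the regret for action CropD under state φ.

Best payoff under φ is 825.
Regret = 825 − 625 = 200.

200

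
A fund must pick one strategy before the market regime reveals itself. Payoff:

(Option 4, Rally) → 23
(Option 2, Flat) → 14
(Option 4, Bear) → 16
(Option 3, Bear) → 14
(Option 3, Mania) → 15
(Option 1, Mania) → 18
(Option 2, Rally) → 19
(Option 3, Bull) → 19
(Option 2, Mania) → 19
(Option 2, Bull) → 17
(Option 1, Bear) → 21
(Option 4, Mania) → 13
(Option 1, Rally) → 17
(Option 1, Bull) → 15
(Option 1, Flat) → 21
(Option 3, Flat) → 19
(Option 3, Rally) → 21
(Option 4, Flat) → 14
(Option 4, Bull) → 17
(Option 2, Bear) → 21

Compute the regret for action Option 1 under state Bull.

4

Best payoff under Bull is 19.
Regret = 19 − 15 = 4.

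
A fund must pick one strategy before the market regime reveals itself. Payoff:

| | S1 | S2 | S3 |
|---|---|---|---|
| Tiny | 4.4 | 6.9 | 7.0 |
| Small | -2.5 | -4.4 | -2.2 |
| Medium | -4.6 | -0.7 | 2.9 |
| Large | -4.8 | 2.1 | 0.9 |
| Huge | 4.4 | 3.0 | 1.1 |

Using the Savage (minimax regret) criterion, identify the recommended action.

Column bests: S1=4.4, S2=6.9, S3=7.0.
Tiny regrets: 0.0, 0.0, 0.0 → max 0.0
Small regrets: 6.9, 11.3, 9.2 → max 11.3
Medium regrets: 9.0, 7.6, 4.1 → max 9.0
Large regrets: 9.2, 4.8, 6.1 → max 9.2
Huge regrets: 0.0, 3.9, 5.9 → max 5.9
Smallest max regret = 0.0 → Tiny.

Tiny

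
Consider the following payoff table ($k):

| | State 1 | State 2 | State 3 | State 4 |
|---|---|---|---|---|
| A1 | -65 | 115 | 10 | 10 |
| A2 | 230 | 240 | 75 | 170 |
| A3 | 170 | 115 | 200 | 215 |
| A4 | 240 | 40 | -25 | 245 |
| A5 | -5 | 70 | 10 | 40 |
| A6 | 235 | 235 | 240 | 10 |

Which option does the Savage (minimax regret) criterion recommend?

Column bests: State 1=240, State 2=240, State 3=240, State 4=245.
A1 regrets: 305, 125, 230, 235 → max 305
A2 regrets: 10, 0, 165, 75 → max 165
A3 regrets: 70, 125, 40, 30 → max 125
A4 regrets: 0, 200, 265, 0 → max 265
A5 regrets: 245, 170, 230, 205 → max 245
A6 regrets: 5, 5, 0, 235 → max 235
Smallest max regret = 125 → A3.

A3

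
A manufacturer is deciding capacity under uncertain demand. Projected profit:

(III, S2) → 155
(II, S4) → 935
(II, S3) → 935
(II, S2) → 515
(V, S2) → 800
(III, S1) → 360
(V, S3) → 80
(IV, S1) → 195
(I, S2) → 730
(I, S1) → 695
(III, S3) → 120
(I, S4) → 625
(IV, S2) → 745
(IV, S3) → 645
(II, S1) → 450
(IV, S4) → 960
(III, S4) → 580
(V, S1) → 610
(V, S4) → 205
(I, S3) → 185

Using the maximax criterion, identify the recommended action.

Row maxima: I=730, II=935, III=580, IV=960, V=800
Best best-case = 960 → IV.

IV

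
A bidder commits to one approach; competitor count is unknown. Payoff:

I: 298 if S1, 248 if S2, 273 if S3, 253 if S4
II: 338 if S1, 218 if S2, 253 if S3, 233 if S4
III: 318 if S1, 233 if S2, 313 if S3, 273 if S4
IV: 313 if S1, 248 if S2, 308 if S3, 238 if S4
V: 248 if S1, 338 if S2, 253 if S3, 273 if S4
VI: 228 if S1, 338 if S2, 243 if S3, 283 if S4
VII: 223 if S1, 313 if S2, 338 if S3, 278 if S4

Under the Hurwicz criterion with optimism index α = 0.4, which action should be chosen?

V

I: 0.4·298 + 0.6·248 = 268
II: 0.4·338 + 0.6·218 = 266
III: 0.4·318 + 0.6·233 = 267
IV: 0.4·313 + 0.6·238 = 268
V: 0.4·338 + 0.6·248 = 284
VI: 0.4·338 + 0.6·228 = 272
VII: 0.4·338 + 0.6·223 = 269
Highest Hurwicz score = 284 → V.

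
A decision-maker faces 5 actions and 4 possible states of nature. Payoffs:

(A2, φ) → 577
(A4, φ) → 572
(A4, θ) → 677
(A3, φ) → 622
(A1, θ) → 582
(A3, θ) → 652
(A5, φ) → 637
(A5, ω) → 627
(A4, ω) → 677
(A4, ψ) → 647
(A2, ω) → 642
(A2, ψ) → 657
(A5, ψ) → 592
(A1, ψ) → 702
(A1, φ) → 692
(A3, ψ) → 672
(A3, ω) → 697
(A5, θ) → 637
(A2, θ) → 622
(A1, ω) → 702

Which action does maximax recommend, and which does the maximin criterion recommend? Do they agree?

maximax → A1; maximin → A3 (disagree)

Row maxima: A1=702, A2=657, A3=697, A4=677, A5=637
Best best-case = 702 → A1.
Row minima: A1=582, A2=577, A3=622, A4=572, A5=592
Best worst-case = 622 → A3.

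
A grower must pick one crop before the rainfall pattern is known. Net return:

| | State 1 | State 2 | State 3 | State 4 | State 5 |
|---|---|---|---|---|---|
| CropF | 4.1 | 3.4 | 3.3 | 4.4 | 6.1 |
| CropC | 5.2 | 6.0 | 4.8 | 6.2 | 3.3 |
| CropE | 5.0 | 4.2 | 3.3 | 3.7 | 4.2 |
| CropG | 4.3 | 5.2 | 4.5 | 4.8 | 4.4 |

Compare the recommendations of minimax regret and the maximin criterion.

Column bests: State 1=5.2, State 2=6.0, State 3=4.8, State 4=6.2, State 5=6.1.
CropF regrets: 1.1, 2.6, 1.5, 1.8, 0.0 → max 2.6
CropC regrets: 0.0, 0.0, 0.0, 0.0, 2.8 → max 2.8
CropE regrets: 0.2, 1.8, 1.5, 2.5, 1.9 → max 2.5
CropG regrets: 0.9, 0.8, 0.3, 1.4, 1.7 → max 1.7
Smallest max regret = 1.7 → CropG.
Row minima: CropF=3.3, CropC=3.3, CropE=3.3, CropG=4.3
Best worst-case = 4.3 → CropG.

minimax regret → CropG; maximin → CropG (agree)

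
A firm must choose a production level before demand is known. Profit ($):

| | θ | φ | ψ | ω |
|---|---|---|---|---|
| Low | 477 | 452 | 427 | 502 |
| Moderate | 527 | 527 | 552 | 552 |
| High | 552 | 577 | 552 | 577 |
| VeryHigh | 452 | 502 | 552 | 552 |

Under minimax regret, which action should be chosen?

High

Column bests: θ=552, φ=577, ψ=552, ω=577.
Low regrets: 75, 125, 125, 75 → max 125
Moderate regrets: 25, 50, 0, 25 → max 50
High regrets: 0, 0, 0, 0 → max 0
VeryHigh regrets: 100, 75, 0, 25 → max 100
Smallest max regret = 0 → High.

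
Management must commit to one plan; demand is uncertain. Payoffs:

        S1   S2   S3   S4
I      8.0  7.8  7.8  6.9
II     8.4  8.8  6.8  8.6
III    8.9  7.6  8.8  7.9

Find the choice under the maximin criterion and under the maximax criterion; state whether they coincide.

Row minima: I=6.9, II=6.8, III=7.6
Best worst-case = 7.6 → III.
Row maxima: I=8.0, II=8.8, III=8.9
Best best-case = 8.9 → III.

maximin → III; maximax → III (agree)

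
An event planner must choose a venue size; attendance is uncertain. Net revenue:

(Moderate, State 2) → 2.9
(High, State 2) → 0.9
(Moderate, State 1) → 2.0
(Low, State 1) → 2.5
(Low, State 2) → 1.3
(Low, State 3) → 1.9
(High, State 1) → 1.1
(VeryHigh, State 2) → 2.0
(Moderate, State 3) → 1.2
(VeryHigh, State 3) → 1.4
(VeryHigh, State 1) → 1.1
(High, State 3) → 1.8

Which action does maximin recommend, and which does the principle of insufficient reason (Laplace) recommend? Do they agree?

maximin → Low; laplace → Moderate (disagree)

Row minima: Low=1.3, Moderate=1.2, High=0.9, VeryHigh=1.1
Best worst-case = 1.3 → Low.
Row averages: Low=1.9, Moderate=61/30, High=19/15, VeryHigh=1.5
Highest average = 61/30 → Moderate.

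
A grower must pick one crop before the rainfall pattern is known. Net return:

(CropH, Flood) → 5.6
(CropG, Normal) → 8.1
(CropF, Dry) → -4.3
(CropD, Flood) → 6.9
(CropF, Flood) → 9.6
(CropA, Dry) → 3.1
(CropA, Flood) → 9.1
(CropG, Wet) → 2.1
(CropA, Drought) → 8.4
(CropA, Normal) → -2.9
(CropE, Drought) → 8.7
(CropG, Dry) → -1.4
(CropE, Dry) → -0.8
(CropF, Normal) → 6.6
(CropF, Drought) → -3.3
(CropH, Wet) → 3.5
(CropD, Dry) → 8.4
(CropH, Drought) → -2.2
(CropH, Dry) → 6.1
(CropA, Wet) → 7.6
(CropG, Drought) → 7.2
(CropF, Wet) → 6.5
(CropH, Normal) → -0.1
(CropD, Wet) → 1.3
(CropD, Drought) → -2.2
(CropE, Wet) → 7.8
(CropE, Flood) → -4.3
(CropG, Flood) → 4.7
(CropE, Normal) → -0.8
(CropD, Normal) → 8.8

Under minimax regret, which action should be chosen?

CropG

Column bests: Drought=8.7, Dry=8.4, Normal=8.8, Wet=7.8, Flood=9.6.
CropA regrets: 0.3, 5.3, 11.7, 0.2, 0.5 → max 11.7
CropF regrets: 12.0, 12.7, 2.2, 1.3, 0.0 → max 12.7
CropD regrets: 10.9, 0.0, 0.0, 6.5, 2.7 → max 10.9
CropE regrets: 0.0, 9.2, 9.6, 0.0, 13.9 → max 13.9
CropH regrets: 10.9, 2.3, 8.9, 4.3, 4.0 → max 10.9
CropG regrets: 1.5, 9.8, 0.7, 5.7, 4.9 → max 9.8
Smallest max regret = 9.8 → CropG.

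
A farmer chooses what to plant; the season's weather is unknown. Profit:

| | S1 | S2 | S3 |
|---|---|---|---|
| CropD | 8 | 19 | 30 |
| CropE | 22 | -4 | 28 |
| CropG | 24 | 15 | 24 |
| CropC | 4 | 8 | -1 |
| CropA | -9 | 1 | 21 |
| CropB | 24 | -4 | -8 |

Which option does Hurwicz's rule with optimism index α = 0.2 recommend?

CropG

CropD: 0.2·30 + 0.8·8 = 12.4
CropE: 0.2·28 + 0.8·(-4) = 2.4
CropG: 0.2·24 + 0.8·15 = 16.8
CropC: 0.2·8 + 0.8·(-1) = 0.8
CropA: 0.2·21 + 0.8·(-9) = -3
CropB: 0.2·24 + 0.8·(-8) = -1.6
Highest Hurwicz score = 16.8 → CropG.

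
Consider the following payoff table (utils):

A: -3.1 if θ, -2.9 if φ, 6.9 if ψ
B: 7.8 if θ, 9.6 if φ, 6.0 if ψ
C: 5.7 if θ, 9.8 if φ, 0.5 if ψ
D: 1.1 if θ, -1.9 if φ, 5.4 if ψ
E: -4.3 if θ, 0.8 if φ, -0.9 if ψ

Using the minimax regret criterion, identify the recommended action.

B

Column bests: θ=7.8, φ=9.8, ψ=6.9.
A regrets: 10.9, 12.7, 0.0 → max 12.7
B regrets: 0.0, 0.2, 0.9 → max 0.9
C regrets: 2.1, 0.0, 6.4 → max 6.4
D regrets: 6.7, 11.7, 1.5 → max 11.7
E regrets: 12.1, 9.0, 7.8 → max 12.1
Smallest max regret = 0.9 → B.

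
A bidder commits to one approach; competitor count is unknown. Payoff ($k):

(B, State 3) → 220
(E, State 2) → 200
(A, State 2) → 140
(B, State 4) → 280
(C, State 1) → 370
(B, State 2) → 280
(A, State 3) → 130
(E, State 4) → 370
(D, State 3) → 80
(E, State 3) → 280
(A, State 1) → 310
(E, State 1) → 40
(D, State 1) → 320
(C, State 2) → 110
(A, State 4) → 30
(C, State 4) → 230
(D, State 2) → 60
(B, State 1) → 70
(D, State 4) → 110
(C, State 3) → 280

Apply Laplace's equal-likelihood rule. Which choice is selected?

Row averages: A=152.5, B=212.5, C=247.5, D=142.5, E=222.5
Highest average = 247.5 → C.

C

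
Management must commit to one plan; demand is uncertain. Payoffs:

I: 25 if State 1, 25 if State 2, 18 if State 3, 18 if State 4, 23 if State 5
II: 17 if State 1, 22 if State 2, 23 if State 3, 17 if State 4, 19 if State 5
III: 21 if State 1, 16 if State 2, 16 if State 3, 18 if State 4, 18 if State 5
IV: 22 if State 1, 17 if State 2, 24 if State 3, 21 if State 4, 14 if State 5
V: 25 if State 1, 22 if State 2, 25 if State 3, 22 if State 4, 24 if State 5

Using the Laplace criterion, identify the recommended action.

V

Row averages: I=21.8, II=19.6, III=17.8, IV=19.6, V=23.6
Highest average = 23.6 → V.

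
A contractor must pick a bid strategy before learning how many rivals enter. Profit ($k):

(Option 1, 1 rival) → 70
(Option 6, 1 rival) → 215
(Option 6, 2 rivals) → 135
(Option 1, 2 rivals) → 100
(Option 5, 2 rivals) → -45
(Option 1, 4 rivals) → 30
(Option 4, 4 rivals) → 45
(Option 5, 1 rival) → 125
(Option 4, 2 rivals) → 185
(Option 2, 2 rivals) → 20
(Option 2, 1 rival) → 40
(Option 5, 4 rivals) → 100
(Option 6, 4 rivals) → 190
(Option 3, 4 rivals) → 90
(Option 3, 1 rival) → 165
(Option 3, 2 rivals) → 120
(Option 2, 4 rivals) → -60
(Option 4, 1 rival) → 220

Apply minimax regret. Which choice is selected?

Option 6

Column bests: 1 rival=220, 2 rivals=185, 4 rivals=190.
Option 1 regrets: 150, 85, 160 → max 160
Option 2 regrets: 180, 165, 250 → max 250
Option 3 regrets: 55, 65, 100 → max 100
Option 4 regrets: 0, 0, 145 → max 145
Option 5 regrets: 95, 230, 90 → max 230
Option 6 regrets: 5, 50, 0 → max 50
Smallest max regret = 50 → Option 6.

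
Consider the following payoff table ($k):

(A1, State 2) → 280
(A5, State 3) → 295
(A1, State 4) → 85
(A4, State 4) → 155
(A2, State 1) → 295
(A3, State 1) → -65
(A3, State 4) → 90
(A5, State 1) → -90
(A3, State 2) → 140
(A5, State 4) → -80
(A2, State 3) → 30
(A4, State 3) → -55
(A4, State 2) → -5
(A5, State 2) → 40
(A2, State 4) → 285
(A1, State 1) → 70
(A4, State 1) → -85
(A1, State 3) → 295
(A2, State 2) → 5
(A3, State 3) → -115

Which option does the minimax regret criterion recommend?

A1

Column bests: State 1=295, State 2=280, State 3=295, State 4=285.
A1 regrets: 225, 0, 0, 200 → max 225
A2 regrets: 0, 275, 265, 0 → max 275
A3 regrets: 360, 140, 410, 195 → max 410
A4 regrets: 380, 285, 350, 130 → max 380
A5 regrets: 385, 240, 0, 365 → max 385
Smallest max regret = 225 → A1.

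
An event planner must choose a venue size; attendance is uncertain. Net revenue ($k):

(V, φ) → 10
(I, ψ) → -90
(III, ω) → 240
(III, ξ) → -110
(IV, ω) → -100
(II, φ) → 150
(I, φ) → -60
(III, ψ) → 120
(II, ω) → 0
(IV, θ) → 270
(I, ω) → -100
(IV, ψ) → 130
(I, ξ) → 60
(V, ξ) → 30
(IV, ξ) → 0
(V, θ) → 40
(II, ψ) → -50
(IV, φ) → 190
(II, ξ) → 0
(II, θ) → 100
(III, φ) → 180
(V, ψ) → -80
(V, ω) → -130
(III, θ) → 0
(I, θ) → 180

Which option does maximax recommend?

Row maxima: I=180, II=150, III=240, IV=270, V=40
Best best-case = 270 → IV.

IV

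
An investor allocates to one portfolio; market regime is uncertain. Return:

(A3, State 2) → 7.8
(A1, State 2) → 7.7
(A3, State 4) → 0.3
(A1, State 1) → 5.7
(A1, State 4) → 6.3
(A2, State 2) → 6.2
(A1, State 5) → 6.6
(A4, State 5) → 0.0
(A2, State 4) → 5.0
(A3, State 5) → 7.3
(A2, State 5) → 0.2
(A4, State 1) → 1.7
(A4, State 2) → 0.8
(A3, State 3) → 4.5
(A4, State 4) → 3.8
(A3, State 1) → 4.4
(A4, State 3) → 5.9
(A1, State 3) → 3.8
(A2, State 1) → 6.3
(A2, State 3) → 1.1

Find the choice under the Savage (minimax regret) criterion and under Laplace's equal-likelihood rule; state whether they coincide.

minimax regret → A1; laplace → A1 (agree)

Column bests: State 1=6.3, State 2=7.8, State 3=5.9, State 4=6.3, State 5=7.3.
A1 regrets: 0.6, 0.1, 2.1, 0.0, 0.7 → max 2.1
A2 regrets: 0.0, 1.6, 4.8, 1.3, 7.1 → max 7.1
A3 regrets: 1.9, 0.0, 1.4, 6.0, 0.0 → max 6.0
A4 regrets: 4.6, 7.0, 0.0, 2.5, 7.3 → max 7.3
Smallest max regret = 2.1 → A1.
Row averages: A1=6.02, A2=3.76, A3=4.86, A4=2.44
Highest average = 6.02 → A1.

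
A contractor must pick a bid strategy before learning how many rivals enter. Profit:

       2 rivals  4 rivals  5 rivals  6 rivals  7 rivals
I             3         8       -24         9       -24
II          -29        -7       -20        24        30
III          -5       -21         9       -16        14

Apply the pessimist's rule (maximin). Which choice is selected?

III

Row minima: I=-24, II=-29, III=-21
Best worst-case = -21 → III.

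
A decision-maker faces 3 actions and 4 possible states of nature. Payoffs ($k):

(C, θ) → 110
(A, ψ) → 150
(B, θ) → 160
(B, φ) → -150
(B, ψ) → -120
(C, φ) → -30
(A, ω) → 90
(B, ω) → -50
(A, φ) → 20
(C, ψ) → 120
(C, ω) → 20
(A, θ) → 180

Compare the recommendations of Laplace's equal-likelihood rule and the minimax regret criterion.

Row averages: A=110, B=-40, C=55
Highest average = 110 → A.
Column bests: θ=180, φ=20, ψ=150, ω=90.
A regrets: 0, 0, 0, 0 → max 0
B regrets: 20, 170, 270, 140 → max 270
C regrets: 70, 50, 30, 70 → max 70
Smallest max regret = 0 → A.

laplace → A; minimax regret → A (agree)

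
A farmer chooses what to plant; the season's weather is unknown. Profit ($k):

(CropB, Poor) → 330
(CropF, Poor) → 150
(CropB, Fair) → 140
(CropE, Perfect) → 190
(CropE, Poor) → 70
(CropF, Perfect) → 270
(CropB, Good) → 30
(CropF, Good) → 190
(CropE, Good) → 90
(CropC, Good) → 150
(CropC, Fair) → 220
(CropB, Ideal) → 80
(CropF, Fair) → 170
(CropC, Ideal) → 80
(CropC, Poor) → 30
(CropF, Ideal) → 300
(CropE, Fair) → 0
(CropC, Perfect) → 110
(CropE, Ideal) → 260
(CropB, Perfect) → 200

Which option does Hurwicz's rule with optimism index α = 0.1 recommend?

CropF: 0.1·300 + 0.9·150 = 165
CropC: 0.1·220 + 0.9·30 = 49
CropE: 0.1·260 + 0.9·0 = 26
CropB: 0.1·330 + 0.9·30 = 60
Highest Hurwicz score = 165 → CropF.

CropF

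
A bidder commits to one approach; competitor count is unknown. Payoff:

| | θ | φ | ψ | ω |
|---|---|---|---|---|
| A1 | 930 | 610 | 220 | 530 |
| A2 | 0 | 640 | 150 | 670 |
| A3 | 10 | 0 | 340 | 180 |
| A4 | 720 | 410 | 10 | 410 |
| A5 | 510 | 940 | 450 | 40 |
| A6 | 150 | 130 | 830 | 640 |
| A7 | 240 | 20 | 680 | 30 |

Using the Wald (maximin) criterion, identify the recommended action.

Row minima: A1=220, A2=0, A3=0, A4=10, A5=40, A6=130, A7=20
Best worst-case = 220 → A1.

A1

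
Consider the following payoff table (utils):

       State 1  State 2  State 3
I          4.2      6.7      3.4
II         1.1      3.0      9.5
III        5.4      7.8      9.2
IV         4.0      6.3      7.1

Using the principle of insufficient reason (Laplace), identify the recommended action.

Row averages: I=143/30, II=68/15, III=112/15, IV=5.8
Highest average = 112/15 → III.

III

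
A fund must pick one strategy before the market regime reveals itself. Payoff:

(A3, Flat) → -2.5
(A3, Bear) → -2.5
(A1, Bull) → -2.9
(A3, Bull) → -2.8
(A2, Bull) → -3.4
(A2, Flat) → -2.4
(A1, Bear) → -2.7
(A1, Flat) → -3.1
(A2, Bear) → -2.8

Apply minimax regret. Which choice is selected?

Column bests: Bear=-2.5, Flat=-2.4, Bull=-2.8.
A1 regrets: 0.2, 0.7, 0.1 → max 0.7
A2 regrets: 0.3, 0.0, 0.6 → max 0.6
A3 regrets: 0.0, 0.1, 0.0 → max 0.1
Smallest max regret = 0.1 → A3.

A3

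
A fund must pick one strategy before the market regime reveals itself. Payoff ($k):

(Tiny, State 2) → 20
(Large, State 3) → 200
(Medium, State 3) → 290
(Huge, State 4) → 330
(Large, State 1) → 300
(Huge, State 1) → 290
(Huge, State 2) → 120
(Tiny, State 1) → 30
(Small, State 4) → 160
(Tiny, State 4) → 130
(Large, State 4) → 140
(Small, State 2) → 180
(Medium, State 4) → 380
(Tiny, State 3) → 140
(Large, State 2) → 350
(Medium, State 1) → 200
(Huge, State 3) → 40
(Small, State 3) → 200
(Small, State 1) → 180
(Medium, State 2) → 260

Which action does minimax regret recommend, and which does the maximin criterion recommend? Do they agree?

minimax regret → Medium; maximin → Medium (agree)

Column bests: State 1=300, State 2=350, State 3=290, State 4=380.
Tiny regrets: 270, 330, 150, 250 → max 330
Small regrets: 120, 170, 90, 220 → max 220
Medium regrets: 100, 90, 0, 0 → max 100
Large regrets: 0, 0, 90, 240 → max 240
Huge regrets: 10, 230, 250, 50 → max 250
Smallest max regret = 100 → Medium.
Row minima: Tiny=20, Small=160, Medium=200, Large=140, Huge=40
Best worst-case = 200 → Medium.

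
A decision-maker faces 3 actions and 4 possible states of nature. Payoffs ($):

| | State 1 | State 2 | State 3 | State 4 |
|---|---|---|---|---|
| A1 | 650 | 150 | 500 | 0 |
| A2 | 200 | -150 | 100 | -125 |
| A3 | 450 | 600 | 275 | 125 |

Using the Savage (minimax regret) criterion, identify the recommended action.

A3

Column bests: State 1=650, State 2=600, State 3=500, State 4=125.
A1 regrets: 0, 450, 0, 125 → max 450
A2 regrets: 450, 750, 400, 250 → max 750
A3 regrets: 200, 0, 225, 0 → max 225
Smallest max regret = 225 → A3.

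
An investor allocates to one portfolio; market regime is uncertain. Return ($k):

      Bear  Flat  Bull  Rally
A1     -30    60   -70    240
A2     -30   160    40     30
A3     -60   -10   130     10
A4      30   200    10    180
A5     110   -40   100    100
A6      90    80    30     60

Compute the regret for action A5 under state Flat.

Best payoff under Flat is 200.
Regret = 200 − (-40) = 240.

240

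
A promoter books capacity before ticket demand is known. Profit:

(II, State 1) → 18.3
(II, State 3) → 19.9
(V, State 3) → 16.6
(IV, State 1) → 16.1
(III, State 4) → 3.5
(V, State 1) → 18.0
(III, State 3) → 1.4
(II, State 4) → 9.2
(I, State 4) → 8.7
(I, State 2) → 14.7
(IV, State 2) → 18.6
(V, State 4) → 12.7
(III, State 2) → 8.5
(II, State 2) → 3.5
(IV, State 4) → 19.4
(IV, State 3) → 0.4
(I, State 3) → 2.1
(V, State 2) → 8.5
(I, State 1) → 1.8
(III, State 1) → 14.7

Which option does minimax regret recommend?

Column bests: State 1=18.3, State 2=18.6, State 3=19.9, State 4=19.4.
I regrets: 16.5, 3.9, 17.8, 10.7 → max 17.8
II regrets: 0.0, 15.1, 0.0, 10.2 → max 15.1
III regrets: 3.6, 10.1, 18.5, 15.9 → max 18.5
IV regrets: 2.2, 0.0, 19.5, 0.0 → max 19.5
V regrets: 0.3, 10.1, 3.3, 6.7 → max 10.1
Smallest max regret = 10.1 → V.

V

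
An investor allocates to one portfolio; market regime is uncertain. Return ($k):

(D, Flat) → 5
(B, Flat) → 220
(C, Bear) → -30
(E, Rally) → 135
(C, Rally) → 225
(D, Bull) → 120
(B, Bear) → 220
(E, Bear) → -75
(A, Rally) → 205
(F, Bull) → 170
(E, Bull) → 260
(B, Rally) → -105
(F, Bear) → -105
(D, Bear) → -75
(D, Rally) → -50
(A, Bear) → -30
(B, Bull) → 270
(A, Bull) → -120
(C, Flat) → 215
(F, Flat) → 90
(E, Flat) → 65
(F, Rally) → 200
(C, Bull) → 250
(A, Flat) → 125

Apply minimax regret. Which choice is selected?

Column bests: Bear=220, Flat=220, Bull=270, Rally=225.
A regrets: 250, 95, 390, 20 → max 390
B regrets: 0, 0, 0, 330 → max 330
C regrets: 250, 5, 20, 0 → max 250
D regrets: 295, 215, 150, 275 → max 295
E regrets: 295, 155, 10, 90 → max 295
F regrets: 325, 130, 100, 25 → max 325
Smallest max regret = 250 → C.

C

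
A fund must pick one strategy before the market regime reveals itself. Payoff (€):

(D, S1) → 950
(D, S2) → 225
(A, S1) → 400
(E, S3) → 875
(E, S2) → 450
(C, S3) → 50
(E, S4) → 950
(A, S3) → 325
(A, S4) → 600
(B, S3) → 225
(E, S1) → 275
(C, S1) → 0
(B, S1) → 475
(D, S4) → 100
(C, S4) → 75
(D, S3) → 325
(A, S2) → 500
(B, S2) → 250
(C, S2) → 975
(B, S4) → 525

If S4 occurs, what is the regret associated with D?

Best payoff under S4 is 950.
Regret = 950 − 100 = 850.

850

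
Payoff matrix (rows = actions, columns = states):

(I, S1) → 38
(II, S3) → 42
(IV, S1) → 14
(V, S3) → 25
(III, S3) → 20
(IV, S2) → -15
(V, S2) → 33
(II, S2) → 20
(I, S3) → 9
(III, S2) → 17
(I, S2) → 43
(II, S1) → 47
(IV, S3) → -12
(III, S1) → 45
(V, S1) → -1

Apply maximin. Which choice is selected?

II

Row minima: I=9, II=20, III=17, IV=-15, V=-1
Best worst-case = 20 → II.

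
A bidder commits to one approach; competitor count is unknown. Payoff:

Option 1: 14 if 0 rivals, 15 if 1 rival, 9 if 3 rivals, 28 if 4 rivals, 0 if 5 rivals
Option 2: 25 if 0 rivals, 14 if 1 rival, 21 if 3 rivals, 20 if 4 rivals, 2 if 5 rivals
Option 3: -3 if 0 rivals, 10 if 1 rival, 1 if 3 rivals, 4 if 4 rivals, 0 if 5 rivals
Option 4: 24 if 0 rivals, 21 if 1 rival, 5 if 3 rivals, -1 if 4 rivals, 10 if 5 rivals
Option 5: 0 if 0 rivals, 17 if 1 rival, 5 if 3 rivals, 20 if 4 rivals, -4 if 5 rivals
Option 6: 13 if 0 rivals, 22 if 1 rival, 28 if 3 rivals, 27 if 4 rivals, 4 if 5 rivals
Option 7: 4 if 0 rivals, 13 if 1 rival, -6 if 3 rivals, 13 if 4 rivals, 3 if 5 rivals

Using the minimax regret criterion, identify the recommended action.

Column bests: 0 rivals=25, 1 rival=22, 3 rivals=28, 4 rivals=28, 5 rivals=10.
Option 1 regrets: 11, 7, 19, 0, 10 → max 19
Option 2 regrets: 0, 8, 7, 8, 8 → max 8
Option 3 regrets: 28, 12, 27, 24, 10 → max 28
Option 4 regrets: 1, 1, 23, 29, 0 → max 29
Option 5 regrets: 25, 5, 23, 8, 14 → max 25
Option 6 regrets: 12, 0, 0, 1, 6 → max 12
Option 7 regrets: 21, 9, 34, 15, 7 → max 34
Smallest max regret = 8 → Option 2.

Option 2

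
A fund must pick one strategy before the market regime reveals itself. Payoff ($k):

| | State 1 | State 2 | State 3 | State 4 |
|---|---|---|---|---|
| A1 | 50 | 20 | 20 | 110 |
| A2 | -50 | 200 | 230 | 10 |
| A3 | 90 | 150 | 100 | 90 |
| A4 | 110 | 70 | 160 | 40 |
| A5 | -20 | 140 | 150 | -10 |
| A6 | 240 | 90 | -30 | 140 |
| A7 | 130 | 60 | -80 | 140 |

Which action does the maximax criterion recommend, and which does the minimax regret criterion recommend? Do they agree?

maximax → A6; minimax regret → A4 (disagree)

Row maxima: A1=110, A2=230, A3=150, A4=160, A5=150, A6=240, A7=140
Best best-case = 240 → A6.
Column bests: State 1=240, State 2=200, State 3=230, State 4=140.
A1 regrets: 190, 180, 210, 30 → max 210
A2 regrets: 290, 0, 0, 130 → max 290
A3 regrets: 150, 50, 130, 50 → max 150
A4 regrets: 130, 130, 70, 100 → max 130
A5 regrets: 260, 60, 80, 150 → max 260
A6 regrets: 0, 110, 260, 0 → max 260
A7 regrets: 110, 140, 310, 0 → max 310
Smallest max regret = 130 → A4.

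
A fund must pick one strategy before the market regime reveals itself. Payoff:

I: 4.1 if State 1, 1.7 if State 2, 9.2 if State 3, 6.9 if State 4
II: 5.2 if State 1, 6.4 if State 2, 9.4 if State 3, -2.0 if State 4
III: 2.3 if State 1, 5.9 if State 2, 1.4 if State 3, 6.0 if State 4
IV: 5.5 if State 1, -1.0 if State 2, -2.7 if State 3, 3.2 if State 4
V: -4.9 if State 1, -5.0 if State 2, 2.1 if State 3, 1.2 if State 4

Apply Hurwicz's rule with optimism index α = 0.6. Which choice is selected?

I: 0.6·9.2 + 0.4·1.7 = 6.2
II: 0.6·9.4 + 0.4·(-2.0) = 4.84
III: 0.6·6.0 + 0.4·1.4 = 4.16
IV: 0.6·5.5 + 0.4·(-2.7) = 2.22
V: 0.6·2.1 + 0.4·(-5.0) = -0.74
Highest Hurwicz score = 6.2 → I.

I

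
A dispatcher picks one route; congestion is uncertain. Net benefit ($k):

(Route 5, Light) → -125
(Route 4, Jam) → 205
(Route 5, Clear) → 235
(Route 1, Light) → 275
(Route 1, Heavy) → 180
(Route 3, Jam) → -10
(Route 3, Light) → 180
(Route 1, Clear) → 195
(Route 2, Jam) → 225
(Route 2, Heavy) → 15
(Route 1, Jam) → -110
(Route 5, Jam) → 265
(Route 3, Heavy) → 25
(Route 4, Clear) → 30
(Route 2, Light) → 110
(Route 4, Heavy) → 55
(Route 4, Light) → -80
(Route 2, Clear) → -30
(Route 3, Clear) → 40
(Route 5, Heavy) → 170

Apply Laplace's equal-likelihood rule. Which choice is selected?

Route 5

Row averages: Route 1=135, Route 2=80, Route 3=58.75, Route 4=52.5, Route 5=136.25
Highest average = 136.25 → Route 5.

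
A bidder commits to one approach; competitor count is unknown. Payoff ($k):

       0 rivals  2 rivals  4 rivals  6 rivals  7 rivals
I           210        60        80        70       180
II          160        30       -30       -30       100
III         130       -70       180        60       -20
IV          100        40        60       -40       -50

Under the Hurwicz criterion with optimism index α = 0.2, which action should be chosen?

I

I: 0.2·210 + 0.8·60 = 90
II: 0.2·160 + 0.8·(-30) = 8
III: 0.2·180 + 0.8·(-70) = -20
IV: 0.2·100 + 0.8·(-50) = -20
Highest Hurwicz score = 90 → I.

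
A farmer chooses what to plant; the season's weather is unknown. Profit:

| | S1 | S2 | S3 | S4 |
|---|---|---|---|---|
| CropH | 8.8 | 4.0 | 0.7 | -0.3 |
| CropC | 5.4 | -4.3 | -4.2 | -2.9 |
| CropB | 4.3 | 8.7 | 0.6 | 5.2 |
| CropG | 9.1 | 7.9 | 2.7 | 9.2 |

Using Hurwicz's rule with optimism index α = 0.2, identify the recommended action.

CropG

CropH: 0.2·8.8 + 0.8·(-0.3) = 1.52
CropC: 0.2·5.4 + 0.8·(-4.3) = -2.36
CropB: 0.2·8.7 + 0.8·0.6 = 2.22
CropG: 0.2·9.2 + 0.8·2.7 = 4
Highest Hurwicz score = 4 → CropG.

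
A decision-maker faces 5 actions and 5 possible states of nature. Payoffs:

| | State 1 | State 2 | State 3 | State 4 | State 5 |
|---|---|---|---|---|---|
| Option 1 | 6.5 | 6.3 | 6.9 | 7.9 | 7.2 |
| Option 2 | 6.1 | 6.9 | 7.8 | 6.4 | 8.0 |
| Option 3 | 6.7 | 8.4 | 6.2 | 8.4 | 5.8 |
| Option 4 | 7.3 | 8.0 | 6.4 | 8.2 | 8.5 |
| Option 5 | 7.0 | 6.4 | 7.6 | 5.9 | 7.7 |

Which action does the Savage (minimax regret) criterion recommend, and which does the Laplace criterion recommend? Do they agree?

minimax regret → Option 4; laplace → Option 4 (agree)

Column bests: State 1=7.3, State 2=8.4, State 3=7.8, State 4=8.4, State 5=8.5.
Option 1 regrets: 0.8, 2.1, 0.9, 0.5, 1.3 → max 2.1
Option 2 regrets: 1.2, 1.5, 0.0, 2.0, 0.5 → max 2.0
Option 3 regrets: 0.6, 0.0, 1.6, 0.0, 2.7 → max 2.7
Option 4 regrets: 0.0, 0.4, 1.4, 0.2, 0.0 → max 1.4
Option 5 regrets: 0.3, 2.0, 0.2, 2.5, 0.8 → max 2.5
Smallest max regret = 1.4 → Option 4.
Row averages: Option 1=6.96, Option 2=7.04, Option 3=7.1, Option 4=7.68, Option 5=6.92
Highest average = 7.68 → Option 4.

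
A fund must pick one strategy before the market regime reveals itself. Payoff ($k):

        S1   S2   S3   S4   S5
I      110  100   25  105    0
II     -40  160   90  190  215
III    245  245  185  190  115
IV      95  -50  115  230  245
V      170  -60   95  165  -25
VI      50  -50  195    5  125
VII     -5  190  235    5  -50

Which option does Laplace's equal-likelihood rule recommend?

Row averages: I=68, II=123, III=196, IV=127, V=69, VI=65, VII=75
Highest average = 196 → III.

III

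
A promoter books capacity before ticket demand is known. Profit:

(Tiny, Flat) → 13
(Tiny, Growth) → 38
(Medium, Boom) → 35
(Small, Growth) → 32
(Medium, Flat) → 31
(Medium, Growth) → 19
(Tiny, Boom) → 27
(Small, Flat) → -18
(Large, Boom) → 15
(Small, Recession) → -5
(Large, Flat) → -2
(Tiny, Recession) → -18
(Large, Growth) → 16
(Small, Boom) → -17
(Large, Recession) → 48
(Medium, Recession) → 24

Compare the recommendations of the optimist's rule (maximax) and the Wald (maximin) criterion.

maximax → Large; maximin → Medium (disagree)

Row maxima: Tiny=38, Small=32, Medium=35, Large=48
Best best-case = 48 → Large.
Row minima: Tiny=-18, Small=-18, Medium=19, Large=-2
Best worst-case = 19 → Medium.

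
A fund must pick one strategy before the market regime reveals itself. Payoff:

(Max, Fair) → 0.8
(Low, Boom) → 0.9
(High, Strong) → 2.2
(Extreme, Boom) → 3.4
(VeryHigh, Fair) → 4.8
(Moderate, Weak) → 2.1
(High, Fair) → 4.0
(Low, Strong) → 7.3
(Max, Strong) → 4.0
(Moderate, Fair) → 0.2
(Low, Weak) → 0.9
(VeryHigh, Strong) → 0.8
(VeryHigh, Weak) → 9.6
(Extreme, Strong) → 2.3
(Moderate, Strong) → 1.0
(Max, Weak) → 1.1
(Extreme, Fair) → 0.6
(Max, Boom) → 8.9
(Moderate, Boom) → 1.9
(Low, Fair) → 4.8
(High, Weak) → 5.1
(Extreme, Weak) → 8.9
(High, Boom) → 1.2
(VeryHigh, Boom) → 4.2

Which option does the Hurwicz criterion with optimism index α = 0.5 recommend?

Low: 0.5·7.3 + 0.5·0.9 = 4.1
Moderate: 0.5·2.1 + 0.5·0.2 = 1.15
High: 0.5·5.1 + 0.5·1.2 = 3.15
VeryHigh: 0.5·9.6 + 0.5·0.8 = 5.2
Extreme: 0.5·8.9 + 0.5·0.6 = 4.75
Max: 0.5·8.9 + 0.5·0.8 = 4.85
Highest Hurwicz score = 5.2 → VeryHigh.

VeryHigh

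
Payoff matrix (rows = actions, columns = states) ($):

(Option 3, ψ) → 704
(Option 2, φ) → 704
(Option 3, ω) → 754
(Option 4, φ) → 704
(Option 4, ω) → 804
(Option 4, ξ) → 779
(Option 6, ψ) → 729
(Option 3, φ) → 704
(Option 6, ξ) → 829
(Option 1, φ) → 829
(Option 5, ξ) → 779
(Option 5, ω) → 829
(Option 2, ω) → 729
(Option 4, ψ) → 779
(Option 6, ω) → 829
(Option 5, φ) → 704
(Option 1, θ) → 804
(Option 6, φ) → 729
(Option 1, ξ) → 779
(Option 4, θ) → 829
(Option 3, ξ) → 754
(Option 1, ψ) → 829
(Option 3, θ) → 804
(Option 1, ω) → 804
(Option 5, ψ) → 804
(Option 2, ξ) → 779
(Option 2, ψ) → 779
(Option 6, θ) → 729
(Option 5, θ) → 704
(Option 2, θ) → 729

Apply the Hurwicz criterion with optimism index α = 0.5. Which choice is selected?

Option 1

Option 1: 0.5·829 + 0.5·779 = 804
Option 2: 0.5·779 + 0.5·704 = 741.5
Option 3: 0.5·804 + 0.5·704 = 754
Option 4: 0.5·829 + 0.5·704 = 766.5
Option 5: 0.5·829 + 0.5·704 = 766.5
Option 6: 0.5·829 + 0.5·729 = 779
Highest Hurwicz score = 804 → Option 1.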